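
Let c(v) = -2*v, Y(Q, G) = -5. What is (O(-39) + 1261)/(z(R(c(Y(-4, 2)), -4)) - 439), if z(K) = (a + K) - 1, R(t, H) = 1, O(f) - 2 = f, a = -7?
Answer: -612/223 ≈ -2.7444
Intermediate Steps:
O(f) = 2 + f
z(K) = -8 + K (z(K) = (-7 + K) - 1 = -8 + K)
(O(-39) + 1261)/(z(R(c(Y(-4, 2)), -4)) - 439) = ((2 - 39) + 1261)/((-8 + 1) - 439) = (-37 + 1261)/(-7 - 439) = 1224/(-446) = 1224*(-1/446) = -612/223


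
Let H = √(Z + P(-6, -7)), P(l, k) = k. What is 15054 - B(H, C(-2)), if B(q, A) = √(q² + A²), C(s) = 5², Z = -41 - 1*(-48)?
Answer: 15029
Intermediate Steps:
Z = 7 (Z = -41 + 48 = 7)
H = 0 (H = √(7 - 7) = √0 = 0)
C(s) = 25
B(q, A) = √(A² + q²)
15054 - B(H, C(-2)) = 15054 - √(25² + 0²) = 15054 - √(625 + 0) = 15054 - √625 = 15054 - 1*25 = 15054 - 25 = 15029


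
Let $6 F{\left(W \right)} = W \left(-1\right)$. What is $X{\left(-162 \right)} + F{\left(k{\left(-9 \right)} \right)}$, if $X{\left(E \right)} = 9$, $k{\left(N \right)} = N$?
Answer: $\frac{21}{2} \approx 10.5$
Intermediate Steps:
$F{\left(W \right)} = - \frac{W}{6}$ ($F{\left(W \right)} = \frac{W \left(-1\right)}{6} = \frac{\left(-1\right) W}{6} = - \frac{W}{6}$)
$X{\left(-162 \right)} + F{\left(k{\left(-9 \right)} \right)} = 9 - - \frac{3}{2} = 9 + \frac{3}{2} = \frac{21}{2}$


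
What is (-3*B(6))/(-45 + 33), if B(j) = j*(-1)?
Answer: -3/2 ≈ -1.5000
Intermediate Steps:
B(j) = -j
(-3*B(6))/(-45 + 33) = (-(-3)*6)/(-45 + 33) = -3*(-6)/(-12) = 18*(-1/12) = -3/2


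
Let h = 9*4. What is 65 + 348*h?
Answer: 12593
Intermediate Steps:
h = 36
65 + 348*h = 65 + 348*36 = 65 + 12528 = 12593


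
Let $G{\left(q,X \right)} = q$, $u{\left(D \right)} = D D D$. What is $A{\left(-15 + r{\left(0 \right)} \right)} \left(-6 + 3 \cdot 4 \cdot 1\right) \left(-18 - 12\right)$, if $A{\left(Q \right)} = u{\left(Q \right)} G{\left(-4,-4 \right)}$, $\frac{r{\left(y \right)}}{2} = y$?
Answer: $-2430000$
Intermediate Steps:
$u{\left(D \right)} = D^{3}$ ($u{\left(D \right)} = D^{2} D = D^{3}$)
$r{\left(y \right)} = 2 y$
$A{\left(Q \right)} = - 4 Q^{3}$ ($A{\left(Q \right)} = Q^{3} \left(-4\right) = - 4 Q^{3}$)
$A{\left(-15 + r{\left(0 \right)} \right)} \left(-6 + 3 \cdot 4 \cdot 1\right) \left(-18 - 12\right) = - 4 \left(-15 + 2 \cdot 0\right)^{3} \left(-6 + 3 \cdot 4 \cdot 1\right) \left(-18 - 12\right) = - 4 \left(-15 + 0\right)^{3} \left(-6 + 12 \cdot 1\right) \left(-30\right) = - 4 \left(-15\right)^{3} \left(-6 + 12\right) \left(-30\right) = \left(-4\right) \left(-3375\right) 6 \left(-30\right) = 13500 \left(-180\right) = -2430000$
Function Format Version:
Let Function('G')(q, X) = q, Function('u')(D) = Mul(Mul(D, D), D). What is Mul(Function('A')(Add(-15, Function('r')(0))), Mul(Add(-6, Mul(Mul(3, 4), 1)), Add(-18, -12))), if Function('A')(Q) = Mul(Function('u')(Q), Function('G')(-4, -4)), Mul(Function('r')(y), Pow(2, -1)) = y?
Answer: -2430000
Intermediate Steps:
Function('u')(D) = Pow(D, 3) (Function('u')(D) = Mul(Pow(D, 2), D) = Pow(D, 3))
Function('r')(y) = Mul(2, y)
Function('A')(Q) = Mul(-4, Pow(Q, 3)) (Function('A')(Q) = Mul(Pow(Q, 3), -4) = Mul(-4, Pow(Q, 3)))
Mul(Function('A')(Add(-15, Function('r')(0))), Mul(Add(-6, Mul(Mul(3, 4), 1)), Add(-18, -12))) = Mul(Mul(-4, Pow(Add(-15, Mul(2, 0)), 3)), Mul(Add(-6, Mul(Mul(3, 4), 1)), Add(-18, -12))) = Mul(Mul(-4, Pow(Add(-15, 0), 3)), Mul(Add(-6, Mul(12, 1)), -30)) = Mul(Mul(-4, Pow(-15, 3)), Mul(Add(-6, 12), -30)) = Mul(Mul(-4, -3375), Mul(6, -30)) = Mul(13500, -180) = -2430000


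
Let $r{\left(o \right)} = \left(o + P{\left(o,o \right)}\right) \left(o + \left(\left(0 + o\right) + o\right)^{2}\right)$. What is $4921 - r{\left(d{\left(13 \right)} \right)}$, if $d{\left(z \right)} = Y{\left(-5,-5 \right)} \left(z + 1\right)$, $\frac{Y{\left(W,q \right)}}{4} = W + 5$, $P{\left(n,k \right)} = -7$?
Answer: $4921$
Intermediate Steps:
$Y{\left(W,q \right)} = 20 + 4 W$ ($Y{\left(W,q \right)} = 4 \left(W + 5\right) = 4 \left(5 + W\right) = 20 + 4 W$)
$d{\left(z \right)} = 0$ ($d{\left(z \right)} = \left(20 + 4 \left(-5\right)\right) \left(z + 1\right) = \left(20 - 20\right) \left(1 + z\right) = 0 \left(1 + z\right) = 0$)
$r{\left(o \right)} = \left(-7 + o\right) \left(o + 4 o^{2}\right)$ ($r{\left(o \right)} = \left(o - 7\right) \left(o + \left(\left(0 + o\right) + o\right)^{2}\right) = \left(-7 + o\right) \left(o + \left(o + o\right)^{2}\right) = \left(-7 + o\right) \left(o + \left(2 o\right)^{2}\right) = \left(-7 + o\right) \left(o + 4 o^{2}\right)$)
$4921 - r{\left(d{\left(13 \right)} \right)} = 4921 - 0 \left(-7 - 0 + 4 \cdot 0^{2}\right) = 4921 - 0 \left(-7 + 0 + 4 \cdot 0\right) = 4921 - 0 \left(-7 + 0 + 0\right) = 4921 - 0 \left(-7\right) = 4921 - 0 = 4921 + 0 = 4921$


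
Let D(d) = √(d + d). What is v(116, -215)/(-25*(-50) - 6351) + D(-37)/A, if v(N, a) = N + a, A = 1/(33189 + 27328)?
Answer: 99/5101 + 60517*I*√74 ≈ 0.019408 + 5.2059e+5*I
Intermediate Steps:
A = 1/60517 ≈ 1.6524e-5
D(d) = √2*√d (D(d) = √(2*d) = √2*√d)
v(116, -215)/(-25*(-50) - 6351) + D(-37)/A = (116 - 215)/(-25*(-50) - 6351) + (√2*√(-37))/(1/60517) = -99/(1250 - 6351) + (√2*(I*√37))*60517 = -99/(-5101) + (I*√74)*60517 = -99*(-1/5101) + 60517*I*√74 = 99/5101 + 60517*I*√74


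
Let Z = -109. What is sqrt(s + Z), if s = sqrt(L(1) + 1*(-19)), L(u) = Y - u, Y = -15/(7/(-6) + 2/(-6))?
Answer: sqrt(-109 + I*sqrt(10)) ≈ 0.1514 + 10.441*I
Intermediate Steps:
Y = 10 (Y = -15/(7*(-1/6) + 2*(-1/6)) = -15/(-7/6 - 1/3) = -15/(-3/2) = -15*(-2/3) = 10)
L(u) = 10 - u
s = I*sqrt(10) (s = sqrt((10 - 1*1) + 1*(-19)) = sqrt((10 - 1) - 19) = sqrt(9 - 19) = sqrt(-10) = I*sqrt(10) ≈ 3.1623*I)
sqrt(s + Z) = sqrt(I*sqrt(10) - 109) = sqrt(-109 + I*sqrt(10))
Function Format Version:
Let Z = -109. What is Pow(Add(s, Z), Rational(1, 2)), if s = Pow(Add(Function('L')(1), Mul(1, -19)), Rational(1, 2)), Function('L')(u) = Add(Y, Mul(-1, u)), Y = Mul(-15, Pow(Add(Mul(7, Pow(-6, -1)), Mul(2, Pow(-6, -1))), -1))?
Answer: Pow(Add(-109, Mul(I, Pow(10, Rational(1, 2)))), Rational(1, 2)) ≈ Add(0.1514, Mul(10.441, I))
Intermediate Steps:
Y = 10 (Y = Mul(-15, Pow(Add(Mul(7, Rational(-1, 6)), Mul(2, Rational(-1, 6))), -1)) = Mul(-15, Pow(Add(Rational(-7, 6), Rational(-1, 3)), -1)) = Mul(-15, Pow(Rational(-3, 2), -1)) = Mul(-15, Rational(-2, 3)) = 10)
Function('L')(u) = Add(10, Mul(-1, u))
s = Mul(I, Pow(10, Rational(1, 2))) (s = Pow(Add(Add(10, Mul(-1, 1)), Mul(1, -19)), Rational(1, 2)) = Pow(Add(Add(10, -1), -19), Rational(1, 2)) = Pow(Add(9, -19), Rational(1, 2)) = Pow(-10, Rational(1, 2)) = Mul(I, Pow(10, Rational(1, 2))) ≈ Mul(3.1623, I))
Pow(Add(s, Z), Rational(1, 2)) = Pow(Add(Mul(I, Pow(10, Rational(1, 2))), -109), Rational(1, 2)) = Pow(Add(-109, Mul(I, Pow(10, Rational(1, 2)))), Rational(1, 2))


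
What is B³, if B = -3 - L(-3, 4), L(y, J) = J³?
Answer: -300763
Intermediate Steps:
B = -67 (B = -3 - 1*4³ = -3 - 1*64 = -3 - 64 = -67)
B³ = (-67)³ = -300763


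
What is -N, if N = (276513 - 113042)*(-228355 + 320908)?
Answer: -15129731463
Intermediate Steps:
N = 15129731463 (N = 163471*92553 = 15129731463)
-N = -1*15129731463 = -15129731463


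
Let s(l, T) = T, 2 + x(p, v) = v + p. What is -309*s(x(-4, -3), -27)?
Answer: 8343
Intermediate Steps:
x(p, v) = -2 + p + v (x(p, v) = -2 + (v + p) = -2 + (p + v) = -2 + p + v)
-309*s(x(-4, -3), -27) = -309*(-27) = 8343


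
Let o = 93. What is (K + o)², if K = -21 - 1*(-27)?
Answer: 9801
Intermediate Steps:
K = 6 (K = -21 + 27 = 6)
(K + o)² = (6 + 93)² = 99² = 9801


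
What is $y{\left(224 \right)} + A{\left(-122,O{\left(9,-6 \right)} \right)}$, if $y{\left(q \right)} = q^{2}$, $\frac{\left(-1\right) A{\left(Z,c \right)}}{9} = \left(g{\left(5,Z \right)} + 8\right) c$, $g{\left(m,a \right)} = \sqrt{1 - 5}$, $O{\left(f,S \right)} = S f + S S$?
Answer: $51472 + 324 i \approx 51472.0 + 324.0 i$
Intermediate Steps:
$O{\left(f,S \right)} = S^{2} + S f$ ($O{\left(f,S \right)} = S f + S^{2} = S^{2} + S f$)
$g{\left(m,a \right)} = 2 i$ ($g{\left(m,a \right)} = \sqrt{-4} = 2 i$)
$A{\left(Z,c \right)} = - 9 c \left(8 + 2 i\right)$ ($A{\left(Z,c \right)} = - 9 \left(2 i + 8\right) c = - 9 \left(8 + 2 i\right) c = - 9 c \left(8 + 2 i\right)$)
$y{\left(224 \right)} + A{\left(-122,O{\left(9,-6 \right)} \right)} = 224^{2} - 18 \left(- 6 \left(-6 + 9\right)\right) \left(4 + i\right) = 50176 - 18 \left(\left(-6\right) 3\right) \left(4 + i\right) = 50176 - - 324 \left(4 + i\right) = 50176 + \left(1296 + 324 i\right) = 51472 + 324 i$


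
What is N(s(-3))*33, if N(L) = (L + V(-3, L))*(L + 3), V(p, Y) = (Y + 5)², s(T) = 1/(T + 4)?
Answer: 4884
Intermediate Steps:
s(T) = 1/(4 + T)
V(p, Y) = (5 + Y)²
N(L) = (3 + L)*(L + (5 + L)²) (N(L) = (L + (5 + L)²)*(L + 3) = (L + (5 + L)²)*(3 + L) = (3 + L)*(L + (5 + L)²))
N(s(-3))*33 = (75 + (1/(4 - 3))³ + 14*(1/(4 - 3))² + 58/(4 - 3))*33 = (75 + (1/1)³ + 14*(1/1)² + 58/1)*33 = (75 + 1³ + 14*1² + 58*1)*33 = (75 + 1 + 14*1 + 58)*33 = (75 + 1 + 14 + 58)*33 = 148*33 = 4884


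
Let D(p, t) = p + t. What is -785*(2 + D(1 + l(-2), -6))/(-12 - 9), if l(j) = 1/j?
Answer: -785/6 ≈ -130.83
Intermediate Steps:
-785*(2 + D(1 + l(-2), -6))/(-12 - 9) = -785*(2 + ((1 + 1/(-2)) - 6))/(-12 - 9) = -785*(2 + ((1 - ½) - 6))/(-21) = -785*(2 + (½ - 6))*(-1)/21 = -785*(2 - 11/2)*(-1)/21 = -(-5495)*(-1)/(2*21) = -785*⅙ = -785/6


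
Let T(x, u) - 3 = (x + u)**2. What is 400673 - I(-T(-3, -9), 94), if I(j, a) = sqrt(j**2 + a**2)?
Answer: 400673 - sqrt(30445) ≈ 4.0050e+5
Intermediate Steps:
T(x, u) = 3 + (u + x)**2 (T(x, u) = 3 + (x + u)**2 = 3 + (u + x)**2)
I(j, a) = sqrt(a**2 + j**2)
400673 - I(-T(-3, -9), 94) = 400673 - sqrt(94**2 + (-(3 + (-9 - 3)**2))**2) = 400673 - sqrt(8836 + (-(3 + (-12)**2))**2) = 400673 - sqrt(8836 + (-(3 + 144))**2) = 400673 - sqrt(8836 + (-1*147)**2) = 400673 - sqrt(8836 + (-147)**2) = 400673 - sqrt(8836 + 21609) = 400673 - sqrt(30445)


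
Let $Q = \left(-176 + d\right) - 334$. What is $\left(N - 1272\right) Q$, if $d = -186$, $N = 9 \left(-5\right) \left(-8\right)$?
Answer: $634752$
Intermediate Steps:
$N = 360$ ($N = \left(-45\right) \left(-8\right) = 360$)
$Q = -696$ ($Q = \left(-176 - 186\right) - 334 = -362 - 334 = -696$)
$\left(N - 1272\right) Q = \left(360 - 1272\right) \left(-696\right) = \left(-912\right) \left(-696\right) = 634752$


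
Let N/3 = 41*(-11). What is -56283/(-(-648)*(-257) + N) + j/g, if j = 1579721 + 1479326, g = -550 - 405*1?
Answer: -896206966/279815 ≈ -3202.9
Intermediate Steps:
g = -955 (g = -550 - 405 = -955)
N = -1353 (N = 3*(41*(-11)) = 3*(-451) = -1353)
j = 3059047
-56283/(-(-648)*(-257) + N) + j/g = -56283/(-(-648)*(-257) - 1353) + 3059047/(-955) = -56283/(-648*257 - 1353) + 3059047*(-1/955) = -56283/(-166536 - 1353) - 3059047/955 = -56283/(-167889) - 3059047/955 = -56283*(-1/167889) - 3059047/955 = 18761/55963 - 3059047/955 = -896206966/279815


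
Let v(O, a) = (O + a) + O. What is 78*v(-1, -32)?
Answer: -2652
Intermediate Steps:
v(O, a) = a + 2*O
78*v(-1, -32) = 78*(-32 + 2*(-1)) = 78*(-32 - 2) = 78*(-34) = -2652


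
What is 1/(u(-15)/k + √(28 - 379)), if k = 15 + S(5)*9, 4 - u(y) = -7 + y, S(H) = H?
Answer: 30/24313 - 2700*I*√39/316069 ≈ 0.0012339 - 0.053348*I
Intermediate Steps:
u(y) = 11 - y (u(y) = 4 - (-7 + y) = 4 + (7 - y) = 11 - y)
k = 60 (k = 15 + 5*9 = 15 + 45 = 60)
1/(u(-15)/k + √(28 - 379)) = 1/((11 - 1*(-15))/60 + √(28 - 379)) = 1/((11 + 15)*(1/60) + √(-351)) = 1/(26*(1/60) + 3*I*√39) = 1/(13/30 + 3*I*√39)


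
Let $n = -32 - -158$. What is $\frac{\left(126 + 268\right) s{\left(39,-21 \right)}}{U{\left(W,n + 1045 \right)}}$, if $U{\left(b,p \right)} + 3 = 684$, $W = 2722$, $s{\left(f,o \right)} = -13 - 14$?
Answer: $- \frac{3546}{227} \approx -15.621$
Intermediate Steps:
$s{\left(f,o \right)} = -27$
$n = 126$ ($n = -32 + 158 = 126$)
$U{\left(b,p \right)} = 681$ ($U{\left(b,p \right)} = -3 + 684 = 681$)
$\frac{\left(126 + 268\right) s{\left(39,-21 \right)}}{U{\left(W,n + 1045 \right)}} = \frac{\left(126 + 268\right) \left(-27\right)}{681} = 394 \left(-27\right) \frac{1}{681} = \left(-10638\right) \frac{1}{681} = - \frac{3546}{227}$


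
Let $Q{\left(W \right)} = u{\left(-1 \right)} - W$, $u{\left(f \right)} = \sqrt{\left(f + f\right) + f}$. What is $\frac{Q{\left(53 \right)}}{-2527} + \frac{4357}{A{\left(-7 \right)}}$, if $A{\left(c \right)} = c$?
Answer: $- \frac{1572824}{2527} - \frac{i \sqrt{3}}{2527} \approx -622.41 - 0.00068542 i$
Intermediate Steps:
$u{\left(f \right)} = \sqrt{3} \sqrt{f}$ ($u{\left(f \right)} = \sqrt{2 f + f} = \sqrt{3 f} = \sqrt{3} \sqrt{f}$)
$Q{\left(W \right)} = - W + i \sqrt{3}$ ($Q{\left(W \right)} = \sqrt{3} \sqrt{-1} - W = \sqrt{3} i - W = i \sqrt{3} - W = - W + i \sqrt{3}$)
$\frac{Q{\left(53 \right)}}{-2527} + \frac{4357}{A{\left(-7 \right)}} = \frac{\left(-1\right) 53 + i \sqrt{3}}{-2527} + \frac{4357}{-7} = \left(-53 + i \sqrt{3}\right) \left(- \frac{1}{2527}\right) + 4357 \left(- \frac{1}{7}\right) = \left(\frac{53}{2527} - \frac{i \sqrt{3}}{2527}\right) - \frac{4357}{7} = - \frac{1572824}{2527} - \frac{i \sqrt{3}}{2527}$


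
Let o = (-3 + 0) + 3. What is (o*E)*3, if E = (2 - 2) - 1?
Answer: 0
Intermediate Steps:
E = -1 (E = 0 - 1 = -1)
o = 0 (o = -3 + 3 = 0)
(o*E)*3 = (0*(-1))*3 = 0*3 = 0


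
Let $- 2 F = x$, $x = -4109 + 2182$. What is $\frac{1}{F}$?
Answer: $\frac{2}{1927} \approx 0.0010379$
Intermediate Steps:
$x = -1927$
$F = \frac{1927}{2}$ ($F = \left(- \frac{1}{2}\right) \left(-1927\right) = \frac{1927}{2} \approx 963.5$)
$\frac{1}{F} = \frac{1}{\frac{1927}{2}} = \frac{2}{1927}$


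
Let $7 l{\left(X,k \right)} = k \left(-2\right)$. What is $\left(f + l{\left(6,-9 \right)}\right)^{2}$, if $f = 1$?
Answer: $\frac{625}{49} \approx 12.755$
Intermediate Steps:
$l{\left(X,k \right)} = - \frac{2 k}{7}$ ($l{\left(X,k \right)} = \frac{k \left(-2\right)}{7} = \frac{\left(-2\right) k}{7} = - \frac{2 k}{7}$)
$\left(f + l{\left(6,-9 \right)}\right)^{2} = \left(1 - - \frac{18}{7}\right)^{2} = \left(1 + \frac{18}{7}\right)^{2} = \left(\frac{25}{7}\right)^{2} = \frac{625}{49}$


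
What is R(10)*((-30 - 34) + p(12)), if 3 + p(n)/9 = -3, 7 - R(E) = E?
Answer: 354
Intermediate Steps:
R(E) = 7 - E
p(n) = -54 (p(n) = -27 + 9*(-3) = -27 - 27 = -54)
R(10)*((-30 - 34) + p(12)) = (7 - 1*10)*((-30 - 34) - 54) = (7 - 10)*(-64 - 54) = -3*(-118) = 354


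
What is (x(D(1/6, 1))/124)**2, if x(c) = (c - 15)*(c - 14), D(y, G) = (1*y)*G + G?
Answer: 40844881/19927296 ≈ 2.0497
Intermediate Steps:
D(y, G) = G + G*y (D(y, G) = y*G + G = G*y + G = G + G*y)
x(c) = (-15 + c)*(-14 + c)
(x(D(1/6, 1))/124)**2 = ((210 + (1*(1 + 1/6))**2 - 29*(1 + 1/6))/124)**2 = ((210 + (1*(1 + 1/6))**2 - 29*(1 + 1/6))*(1/124))**2 = ((210 + (1*(7/6))**2 - 29*7/6)*(1/124))**2 = ((210 + (7/6)**2 - 29*7/6)*(1/124))**2 = ((210 + 49/36 - 203/6)*(1/124))**2 = ((6391/36)*(1/124))**2 = (6391/4464)**2 = 40844881/19927296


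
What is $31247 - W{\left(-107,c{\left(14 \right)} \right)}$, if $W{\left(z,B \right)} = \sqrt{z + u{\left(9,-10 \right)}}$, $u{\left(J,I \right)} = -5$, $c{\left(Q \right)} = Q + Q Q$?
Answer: $31247 - 4 i \sqrt{7} \approx 31247.0 - 10.583 i$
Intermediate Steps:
$c{\left(Q \right)} = Q + Q^{2}$
$W{\left(z,B \right)} = \sqrt{-5 + z}$ ($W{\left(z,B \right)} = \sqrt{z - 5} = \sqrt{-5 + z}$)
$31247 - W{\left(-107,c{\left(14 \right)} \right)} = 31247 - \sqrt{-5 - 107} = 31247 - \sqrt{-112} = 31247 - 4 i \sqrt{7}$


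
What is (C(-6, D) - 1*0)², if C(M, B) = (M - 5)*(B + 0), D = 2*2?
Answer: 1936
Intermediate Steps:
D = 4
C(M, B) = B*(-5 + M) (C(M, B) = (-5 + M)*B = B*(-5 + M))
(C(-6, D) - 1*0)² = (4*(-5 - 6) - 1*0)² = (4*(-11) + 0)² = (-44 + 0)² = (-44)² = 1936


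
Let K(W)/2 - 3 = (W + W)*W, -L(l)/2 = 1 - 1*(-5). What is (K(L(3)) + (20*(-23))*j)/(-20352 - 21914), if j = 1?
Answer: -61/21133 ≈ -0.0028865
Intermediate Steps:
L(l) = -12 (L(l) = -2*(1 - 1*(-5)) = -2*(1 + 5) = -2*6 = -12)
K(W) = 6 + 4*W**2 (K(W) = 6 + 2*((W + W)*W) = 6 + 2*((2*W)*W) = 6 + 2*(2*W**2) = 6 + 4*W**2)
(K(L(3)) + (20*(-23))*j)/(-20352 - 21914) = ((6 + 4*(-12)**2) + (20*(-23))*1)/(-20352 - 21914) = ((6 + 4*144) - 460*1)/(-42266) = ((6 + 576) - 460)*(-1/42266) = (582 - 460)*(-1/42266) = 122*(-1/42266) = -61/21133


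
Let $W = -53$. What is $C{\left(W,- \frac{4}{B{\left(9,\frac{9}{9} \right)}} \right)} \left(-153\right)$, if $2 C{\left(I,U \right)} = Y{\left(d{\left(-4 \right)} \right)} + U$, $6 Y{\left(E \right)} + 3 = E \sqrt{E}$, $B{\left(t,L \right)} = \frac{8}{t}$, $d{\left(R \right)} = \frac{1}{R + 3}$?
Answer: $\frac{765}{2} + \frac{51 i}{4} \approx 382.5 + 12.75 i$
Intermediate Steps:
$d{\left(R \right)} = \frac{1}{3 + R}$
$Y{\left(E \right)} = - \frac{1}{2} + \frac{E^{\frac{3}{2}}}{6}$ ($Y{\left(E \right)} = - \frac{1}{2} + \frac{E \sqrt{E}}{6} = - \frac{1}{2} + \frac{E^{\frac{3}{2}}}{6}$)
$C{\left(I,U \right)} = - \frac{1}{4} + \frac{U}{2} - \frac{i}{12}$ ($C{\left(I,U \right)} = \frac{\left(- \frac{1}{2} + \frac{\left(\frac{1}{3 - 4}\right)^{\frac{3}{2}}}{6}\right) + U}{2} = \frac{\left(- \frac{1}{2} + \frac{\left(\frac{1}{-1}\right)^{\frac{3}{2}}}{6}\right) + U}{2} = \frac{\left(- \frac{1}{2} + \frac{\left(-1\right)^{\frac{3}{2}}}{6}\right) + U}{2} = \frac{\left(- \frac{1}{2} + \frac{\left(-1\right) i}{6}\right) + U}{2} = \frac{\left(- \frac{1}{2} - \frac{i}{6}\right) + U}{2} = \frac{- \frac{1}{2} + U - \frac{i}{6}}{2} = - \frac{1}{4} + \frac{U}{2} - \frac{i}{12}$)
$C{\left(W,- \frac{4}{B{\left(9,\frac{9}{9} \right)}} \right)} \left(-153\right) = \left(- \frac{1}{4} + \frac{\left(-4\right) \frac{1}{8 \cdot \frac{1}{9}}}{2} - \frac{i}{12}\right) \left(-153\right) = \left(- \frac{1}{4} + \frac{\left(-4\right) \frac{1}{\frac{8}{9}}}{2} - \frac{i}{12}\right) \left(-153\right) = \left(- \frac{1}{4} + \frac{\left(-4\right) \frac{9}{8}}{2} - \frac{i}{12}\right) \left(-153\right) = \left(- \frac{1}{4} + \frac{1}{2} \left(- \frac{9}{2}\right) - \frac{i}{12}\right) \left(-153\right) = \left(- \frac{1}{4} - \frac{9}{4} - \frac{i}{12}\right) \left(-153\right) = \left(- \frac{5}{2} - \frac{i}{12}\right) \left(-153\right) = \frac{765}{2} + \frac{51 i}{4}$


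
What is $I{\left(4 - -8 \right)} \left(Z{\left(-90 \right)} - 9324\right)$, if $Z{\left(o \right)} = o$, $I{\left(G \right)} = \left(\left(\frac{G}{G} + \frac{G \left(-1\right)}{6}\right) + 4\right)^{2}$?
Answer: $-84726$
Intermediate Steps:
$I{\left(G \right)} = \left(5 - \frac{G}{6}\right)^{2}$ ($I{\left(G \right)} = \left(\left(1 + - G \frac{1}{6}\right) + 4\right)^{2} = \left(\left(1 - \frac{G}{6}\right) + 4\right)^{2} = \left(5 - \frac{G}{6}\right)^{2}$)
$I{\left(4 - -8 \right)} \left(Z{\left(-90 \right)} - 9324\right) = \frac{\left(-30 + \left(4 - -8\right)\right)^{2}}{36} \left(-90 - 9324\right) = \frac{\left(-30 + \left(4 + 8\right)\right)^{2}}{36} \left(-9414\right) = \frac{\left(-30 + 12\right)^{2}}{36} \left(-9414\right) = \frac{\left(-18\right)^{2}}{36} \left(-9414\right) = \frac{1}{36} \cdot 324 \left(-9414\right) = 9 \left(-9414\right) = -84726$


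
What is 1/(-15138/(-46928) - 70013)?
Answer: -23464/1642777463 ≈ -1.4283e-5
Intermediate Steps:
1/(-15138/(-46928) - 70013) = 1/(-15138*(-1/46928) - 70013) = 1/(7569/23464 - 70013) = 1/(-1642777463/23464) = -23464/1642777463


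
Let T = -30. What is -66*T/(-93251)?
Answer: -1980/93251 ≈ -0.021233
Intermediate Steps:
-66*T/(-93251) = -66*(-30)/(-93251) = 1980*(-1/93251) = -1980/93251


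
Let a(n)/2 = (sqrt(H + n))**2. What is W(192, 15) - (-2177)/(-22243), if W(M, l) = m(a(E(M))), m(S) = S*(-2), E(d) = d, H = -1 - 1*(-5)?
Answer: -17440689/22243 ≈ -784.10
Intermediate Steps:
H = 4 (H = -1 + 5 = 4)
a(n) = 8 + 2*n (a(n) = 2*(sqrt(4 + n))**2 = 2*(4 + n) = 8 + 2*n)
m(S) = -2*S
W(M, l) = -16 - 4*M (W(M, l) = -2*(8 + 2*M) = -16 - 4*M)
W(192, 15) - (-2177)/(-22243) = (-16 - 4*192) - (-2177)/(-22243) = (-16 - 768) - (-2177)*(-1)/22243 = -784 - 1*2177/22243 = -784 - 2177/22243 = -17440689/22243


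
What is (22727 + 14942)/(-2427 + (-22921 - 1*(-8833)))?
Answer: -37669/16515 ≈ -2.2809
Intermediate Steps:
(22727 + 14942)/(-2427 + (-22921 - 1*(-8833))) = 37669/(-2427 + (-22921 + 8833)) = 37669/(-2427 - 14088) = 37669/(-16515) = 37669*(-1/16515) = -37669/16515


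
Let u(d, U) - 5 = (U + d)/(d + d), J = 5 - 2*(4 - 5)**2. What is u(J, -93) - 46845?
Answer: -46855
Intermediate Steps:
J = 3 (J = 5 - 2*(-1)**2 = 5 - 2*1 = 5 - 2 = 3)
u(d, U) = 5 + (U + d)/(2*d) (u(d, U) = 5 + (U + d)/(d + d) = 5 + (U + d)/((2*d)) = 5 + (U + d)*(1/(2*d)) = 5 + (U + d)/(2*d))
u(J, -93) - 46845 = (1/2)*(-93 + 11*3)/3 - 46845 = (1/2)*(1/3)*(-93 + 33) - 46845 = (1/2)*(1/3)*(-60) - 46845 = -10 - 46845 = -46855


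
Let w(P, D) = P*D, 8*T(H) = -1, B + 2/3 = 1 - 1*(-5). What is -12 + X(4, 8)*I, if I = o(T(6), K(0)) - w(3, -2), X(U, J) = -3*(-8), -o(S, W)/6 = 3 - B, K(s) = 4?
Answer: 468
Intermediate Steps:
B = 16/3 (B = -⅔ + (1 - 1*(-5)) = -⅔ + (1 + 5) = -⅔ + 6 = 16/3 ≈ 5.3333)
T(H) = -⅛ (T(H) = (⅛)*(-1) = -⅛)
w(P, D) = D*P
o(S, W) = 14 (o(S, W) = -6*(3 - 1*16/3) = -6*(3 - 16/3) = -6*(-7/3) = 14)
X(U, J) = 24
I = 20 (I = 14 - (-2)*3 = 14 - 1*(-6) = 14 + 6 = 20)
-12 + X(4, 8)*I = -12 + 24*20 = -12 + 480 = 468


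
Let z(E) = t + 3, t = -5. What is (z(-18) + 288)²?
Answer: 81796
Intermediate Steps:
z(E) = -2 (z(E) = -5 + 3 = -2)
(z(-18) + 288)² = (-2 + 288)² = 286² = 81796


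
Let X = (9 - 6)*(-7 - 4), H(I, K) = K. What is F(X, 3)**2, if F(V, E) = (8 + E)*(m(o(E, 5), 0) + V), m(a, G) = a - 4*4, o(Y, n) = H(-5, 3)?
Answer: 256036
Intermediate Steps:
o(Y, n) = 3
m(a, G) = -16 + a (m(a, G) = a - 16 = -16 + a)
X = -33 (X = 3*(-11) = -33)
F(V, E) = (-13 + V)*(8 + E) (F(V, E) = (8 + E)*((-16 + 3) + V) = (8 + E)*(-13 + V) = (-13 + V)*(8 + E))
F(X, 3)**2 = (-104 - 13*3 + 8*(-33) + 3*(-33))**2 = (-104 - 39 - 264 - 99)**2 = (-506)**2 = 256036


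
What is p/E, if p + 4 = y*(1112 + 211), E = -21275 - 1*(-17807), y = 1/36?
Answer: -131/13872 ≈ -0.0094435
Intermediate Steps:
y = 1/36 ≈ 0.027778
E = -3468 (E = -21275 + 17807 = -3468)
p = 131/4 (p = -4 + (1112 + 211)/36 = -4 + (1/36)*1323 = -4 + 147/4 = 131/4 ≈ 32.750)
p/E = (131/4)/(-3468) = (131/4)*(-1/3468) = -131/13872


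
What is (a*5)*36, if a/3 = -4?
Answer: -2160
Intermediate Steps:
a = -12 (a = 3*(-4) = -12)
(a*5)*36 = -12*5*36 = -60*36 = -2160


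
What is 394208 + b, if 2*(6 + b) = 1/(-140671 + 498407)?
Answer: 282040493345/715472 ≈ 3.9420e+5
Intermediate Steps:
b = -4292831/715472 (b = -6 + 1/(2*(-140671 + 498407)) = -6 + (½)/357736 = -6 + (½)*(1/357736) = -6 + 1/715472 = -4292831/715472 ≈ -6.0000)
394208 + b = 394208 - 4292831/715472 = 282040493345/715472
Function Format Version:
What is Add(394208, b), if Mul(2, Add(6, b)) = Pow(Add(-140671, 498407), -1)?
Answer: Rational(282040493345, 715472) ≈ 3.9420e+5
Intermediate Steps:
b = Rational(-4292831, 715472) (b = Add(-6, Mul(Rational(1, 2), Pow(Add(-140671, 498407), -1))) = Add(-6, Mul(Rational(1, 2), Pow(357736, -1))) = Add(-6, Mul(Rational(1, 2), Rational(1, 357736))) = Add(-6, Rational(1, 715472)) = Rational(-4292831, 715472) ≈ -6.0000)
Add(394208, b) = Add(394208, Rational(-4292831, 715472)) = Rational(282040493345, 715472)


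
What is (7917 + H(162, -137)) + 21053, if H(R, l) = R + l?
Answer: 28995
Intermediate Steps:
(7917 + H(162, -137)) + 21053 = (7917 + (162 - 137)) + 21053 = (7917 + 25) + 21053 = 7942 + 21053 = 28995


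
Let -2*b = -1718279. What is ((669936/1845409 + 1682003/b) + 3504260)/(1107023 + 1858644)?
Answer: 11111761869274941458/9403915138407366037 ≈ 1.1816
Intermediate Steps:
b = 1718279/2 (b = -1/2*(-1718279) = 1718279/2 ≈ 8.5914e+5)
((669936/1845409 + 1682003/b) + 3504260)/(1107023 + 1858644) = ((669936/1845409 + 1682003/(1718279/2)) + 3504260)/(1107023 + 1858644) = ((669936*(1/1845409) + 1682003*(2/1718279)) + 3504260)/2965667 = ((669936/1845409 + 3364006/1718279) + 3504260)*(1/2965667) = (7359103908598/3170927531111 + 3504260)*(1/2965667) = (11111761869274941458/3170927531111)*(1/2965667) = 11111761869274941458/9403915138407366037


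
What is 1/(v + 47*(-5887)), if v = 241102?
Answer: -1/35587 ≈ -2.8100e-5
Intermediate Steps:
1/(v + 47*(-5887)) = 1/(241102 + 47*(-5887)) = 1/(241102 - 276689) = 1/(-35587) = -1/35587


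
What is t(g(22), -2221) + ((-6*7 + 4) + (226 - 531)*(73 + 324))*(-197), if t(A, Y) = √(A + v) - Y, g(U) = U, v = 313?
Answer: 23863452 + √335 ≈ 2.3863e+7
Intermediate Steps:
t(A, Y) = √(313 + A) - Y (t(A, Y) = √(A + 313) - Y = √(313 + A) - Y)
t(g(22), -2221) + ((-6*7 + 4) + (226 - 531)*(73 + 324))*(-197) = (√(313 + 22) - 1*(-2221)) + ((-6*7 + 4) + (226 - 531)*(73 + 324))*(-197) = (√335 + 2221) + ((-42 + 4) - 305*397)*(-197) = (2221 + √335) + (-38 - 121085)*(-197) = (2221 + √335) - 121123*(-197) = (2221 + √335) + 23861231 = 23863452 + √335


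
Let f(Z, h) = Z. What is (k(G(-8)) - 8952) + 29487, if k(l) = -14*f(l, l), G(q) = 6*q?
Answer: 21207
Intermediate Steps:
k(l) = -14*l
(k(G(-8)) - 8952) + 29487 = (-84*(-8) - 8952) + 29487 = (-14*(-48) - 8952) + 29487 = (672 - 8952) + 29487 = -8280 + 29487 = 21207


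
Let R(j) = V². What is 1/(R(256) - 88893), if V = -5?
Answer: -1/88868 ≈ -1.1253e-5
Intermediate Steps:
R(j) = 25 (R(j) = (-5)² = 25)
1/(R(256) - 88893) = 1/(25 - 88893) = 1/(-88868) = -1/88868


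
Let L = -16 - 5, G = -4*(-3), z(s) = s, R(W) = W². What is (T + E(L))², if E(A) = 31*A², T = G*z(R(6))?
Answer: 198894609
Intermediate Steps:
G = 12
T = 432 (T = 12*6² = 12*36 = 432)
L = -21
(T + E(L))² = (432 + 31*(-21)²)² = (432 + 31*441)² = (432 + 13671)² = 14103² = 198894609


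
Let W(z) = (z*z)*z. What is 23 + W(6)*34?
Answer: 7367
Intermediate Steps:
W(z) = z³ (W(z) = z²*z = z³)
23 + W(6)*34 = 23 + 6³*34 = 23 + 216*34 = 23 + 7344 = 7367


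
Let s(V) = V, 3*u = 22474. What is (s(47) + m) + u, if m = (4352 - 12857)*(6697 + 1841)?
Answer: -217824455/3 ≈ -7.2608e+7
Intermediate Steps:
u = 22474/3 (u = (⅓)*22474 = 22474/3 ≈ 7491.3)
m = -72615690 (m = -8505*8538 = -72615690)
(s(47) + m) + u = (47 - 72615690) + 22474/3 = -72615643 + 22474/3 = -217824455/3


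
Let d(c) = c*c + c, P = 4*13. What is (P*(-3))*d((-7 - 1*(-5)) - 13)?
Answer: -32760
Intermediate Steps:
P = 52
d(c) = c + c² (d(c) = c² + c = c + c²)
(P*(-3))*d((-7 - 1*(-5)) - 13) = (52*(-3))*(((-7 - 1*(-5)) - 13)*(1 + ((-7 - 1*(-5)) - 13))) = -156*((-7 + 5) - 13)*(1 + ((-7 + 5) - 13)) = -156*(-2 - 13)*(1 + (-2 - 13)) = -(-2340)*(1 - 15) = -(-2340)*(-14) = -156*210 = -32760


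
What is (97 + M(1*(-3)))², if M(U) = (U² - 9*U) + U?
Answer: 16900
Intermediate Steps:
M(U) = U² - 8*U
(97 + M(1*(-3)))² = (97 + (1*(-3))*(-8 + 1*(-3)))² = (97 - 3*(-8 - 3))² = (97 - 3*(-11))² = (97 + 33)² = 130² = 16900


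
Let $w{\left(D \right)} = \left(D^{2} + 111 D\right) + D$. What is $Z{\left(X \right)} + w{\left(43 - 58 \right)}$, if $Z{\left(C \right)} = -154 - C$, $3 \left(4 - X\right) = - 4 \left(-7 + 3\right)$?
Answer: $- \frac{4823}{3} \approx -1607.7$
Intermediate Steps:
$X = - \frac{4}{3}$ ($X = 4 - \frac{\left(-4\right) \left(-7 + 3\right)}{3} = 4 - \frac{\left(-4\right) \left(-4\right)}{3} = 4 - \frac{16}{3} = - \frac{4}{3} \approx -1.3333$)
$w{\left(D \right)} = D^{2} + 112 D$
$Z{\left(X \right)} + w{\left(43 - 58 \right)} = \left(-154 - - \frac{4}{3}\right) + \left(43 - 58\right) \left(112 + \left(43 - 58\right)\right) = \left(-154 + \frac{4}{3}\right) + \left(43 - 58\right) \left(112 + \left(43 - 58\right)\right) = - \frac{458}{3} - 15 \left(112 - 15\right) = - \frac{458}{3} - 1455 = - \frac{4823}{3}$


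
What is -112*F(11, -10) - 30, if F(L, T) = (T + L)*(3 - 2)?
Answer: -142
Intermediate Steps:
F(L, T) = L + T (F(L, T) = (L + T)*1 = L + T)
-112*F(11, -10) - 30 = -112*(11 - 10) - 30 = -112*1 - 30 = -112 - 30 = -142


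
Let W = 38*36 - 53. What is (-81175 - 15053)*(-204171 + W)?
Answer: 19520427168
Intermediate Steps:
W = 1315 (W = 1368 - 53 = 1315)
(-81175 - 15053)*(-204171 + W) = (-81175 - 15053)*(-204171 + 1315) = -96228*(-202856) = 19520427168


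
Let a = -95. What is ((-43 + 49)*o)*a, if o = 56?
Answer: -31920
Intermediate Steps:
((-43 + 49)*o)*a = ((-43 + 49)*56)*(-95) = (6*56)*(-95) = 336*(-95) = -31920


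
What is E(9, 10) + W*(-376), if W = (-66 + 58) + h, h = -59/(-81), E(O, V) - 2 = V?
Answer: 222436/81 ≈ 2746.1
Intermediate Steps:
E(O, V) = 2 + V
h = 59/81 (h = -59*(-1/81) = 59/81 ≈ 0.72840)
W = -589/81 (W = (-66 + 58) + 59/81 = -8 + 59/81 = -589/81 ≈ -7.2716)
E(9, 10) + W*(-376) = (2 + 10) - 589/81*(-376) = 12 + 221464/81 = 222436/81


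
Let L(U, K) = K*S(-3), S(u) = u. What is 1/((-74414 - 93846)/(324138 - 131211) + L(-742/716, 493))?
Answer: -192927/285507293 ≈ -0.00067573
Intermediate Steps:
L(U, K) = -3*K (L(U, K) = K*(-3) = -3*K)
1/((-74414 - 93846)/(324138 - 131211) + L(-742/716, 493)) = 1/((-74414 - 93846)/(324138 - 131211) - 3*493) = 1/(-168260/192927 - 1479) = 1/(-285507293/192927) = -192927/285507293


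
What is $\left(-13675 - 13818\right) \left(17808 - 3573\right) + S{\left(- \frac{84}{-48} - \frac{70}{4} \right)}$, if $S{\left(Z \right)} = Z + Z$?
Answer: $- \frac{782725773}{2} \approx -3.9136 \cdot 10^{8}$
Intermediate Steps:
$S{\left(Z \right)} = 2 Z$
$\left(-13675 - 13818\right) \left(17808 - 3573\right) + S{\left(- \frac{84}{-48} - \frac{70}{4} \right)} = \left(-13675 - 13818\right) \left(17808 - 3573\right) + 2 \left(- \frac{84}{-48} - \frac{70}{4}\right) = \left(-27493\right) 14235 + 2 \left(\left(-84\right) \left(- \frac{1}{48}\right) - \frac{35}{2}\right) = -391362855 + 2 \left(\frac{7}{4} - \frac{35}{2}\right) = -391362855 + 2 \left(- \frac{63}{4}\right) = -391362855 - \frac{63}{2} = - \frac{782725773}{2}$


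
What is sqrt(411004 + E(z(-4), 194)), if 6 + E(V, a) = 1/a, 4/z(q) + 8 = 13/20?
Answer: sqrt(15468320922)/194 ≈ 641.09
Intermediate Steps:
z(q) = -80/147 (z(q) = 4/(-8 + 13/20) = 4/(-147/20) = 4*(-20/147) = -80/147)
E(V, a) = -6 + 1/a
sqrt(411004 + E(z(-4), 194)) = sqrt(411004 + (-6 + 1/194)) = sqrt(411004 - 1163/194) = sqrt(79733613/194) = sqrt(15468320922)/194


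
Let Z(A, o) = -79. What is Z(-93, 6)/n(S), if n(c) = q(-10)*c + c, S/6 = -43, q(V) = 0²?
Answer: 79/258 ≈ 0.30620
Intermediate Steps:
q(V) = 0
S = -258 (S = 6*(-43) = -258)
n(c) = c (n(c) = 0*c + c = 0 + c = c)
Z(-93, 6)/n(S) = -79/(-258) = -79*(-1/258) = 79/258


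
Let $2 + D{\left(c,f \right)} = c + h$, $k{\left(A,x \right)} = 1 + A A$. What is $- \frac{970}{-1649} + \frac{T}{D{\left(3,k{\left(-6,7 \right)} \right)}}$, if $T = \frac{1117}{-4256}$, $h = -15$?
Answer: $\frac{614829}{1012928} \approx 0.60698$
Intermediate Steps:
$k{\left(A,x \right)} = 1 + A^{2}$
$T = - \frac{1117}{4256}$ ($T = 1117 \left(- \frac{1}{4256}\right) = - \frac{1117}{4256} \approx -0.26245$)
$D{\left(c,f \right)} = -17 + c$ ($D{\left(c,f \right)} = -2 + \left(c - 15\right) = -2 + \left(-15 + c\right) = -17 + c$)
$- \frac{970}{-1649} + \frac{T}{D{\left(3,k{\left(-6,7 \right)} \right)}} = - \frac{970}{-1649} - \frac{1117}{4256 \left(-17 + 3\right)} = \left(-970\right) \left(- \frac{1}{1649}\right) - \frac{1117}{4256 \left(-14\right)} = \frac{10}{17} - - \frac{1117}{59584} = \frac{10}{17} + \frac{1117}{59584} = \frac{614829}{1012928}$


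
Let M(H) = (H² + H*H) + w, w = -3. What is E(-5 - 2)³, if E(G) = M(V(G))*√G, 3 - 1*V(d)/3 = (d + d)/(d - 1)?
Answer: -56844207*I*√7/512 ≈ -2.9374e+5*I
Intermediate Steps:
V(d) = 9 - 6*d/(-1 + d) (V(d) = 9 - 3*(d + d)/(d - 1) = 9 - 3*2*d/(-1 + d) = 9 - 6*d/(-1 + d))
M(H) = -3 + 2*H² (M(H) = (H² + H*H) - 3 = (H² + H²) - 3 = 2*H² - 3 = -3 + 2*H²)
E(G) = √G*(-3 + 18*(-3 + G)²/(-1 + G)²) (E(G) = (-3 + 2*(3*(-3 + G)/(-1 + G))²)*√G = (-3 + 2*(9*(-3 + G)²/(-1 + G)²))*√G = (-3 + 18*(-3 + G)²/(-1 + G)²)*√G = √G*(-3 + 18*(-3 + G)²/(-1 + G)²))
E(-5 - 2)³ = (3*√(-5 - 2)*(-(-1 + (-5 - 2))² + 6*(-3 + (-5 - 2))²)/(-1 + (-5 - 2))²)³ = (3*√(-7)*(-(-1 - 7)² + 6*(-3 - 7)²)/(-1 - 7)²)³ = (3*(I*√7)*(-1*(-8)² + 6*(-10)²)/(-8)²)³ = (3*(I*√7)*(1/64)*(-1*64 + 6*100))³ = (3*(I*√7)*(1/64)*(-64 + 600))³ = (3*(I*√7)*(1/64)*536)³ = (201*I*√7/8)³ = -56844207*I*√7/512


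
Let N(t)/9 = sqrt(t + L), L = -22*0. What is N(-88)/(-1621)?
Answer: -18*I*sqrt(22)/1621 ≈ -0.052084*I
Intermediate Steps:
L = 0
N(t) = 9*sqrt(t) (N(t) = 9*sqrt(t + 0) = 9*sqrt(t))
N(-88)/(-1621) = (9*sqrt(-88))/(-1621) = (9*(2*I*sqrt(22)))*(-1/1621) = (18*I*sqrt(22))*(-1/1621) = -18*I*sqrt(22)/1621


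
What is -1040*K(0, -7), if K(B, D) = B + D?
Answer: 7280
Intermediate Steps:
-1040*K(0, -7) = -1040*(0 - 7) = -1040*(-7) = 7280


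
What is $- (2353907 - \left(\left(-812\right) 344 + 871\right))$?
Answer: $-2632364$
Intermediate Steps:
$- (2353907 - \left(\left(-812\right) 344 + 871\right)) = - (2353907 - \left(-279328 + 871\right)) = - (2353907 - -278457) = - (2353907 + 278457) = \left(-1\right) 2632364 = -2632364$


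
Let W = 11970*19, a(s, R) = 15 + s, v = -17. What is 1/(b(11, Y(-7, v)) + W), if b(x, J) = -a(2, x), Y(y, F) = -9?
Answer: 1/227413 ≈ 4.3973e-6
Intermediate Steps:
W = 227430
b(x, J) = -17 (b(x, J) = -(15 + 2) = -1*17 = -17)
1/(b(11, Y(-7, v)) + W) = 1/(-17 + 227430) = 1/227413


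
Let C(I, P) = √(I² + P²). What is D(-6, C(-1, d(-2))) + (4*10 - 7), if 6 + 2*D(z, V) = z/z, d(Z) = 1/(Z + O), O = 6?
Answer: 61/2 ≈ 30.500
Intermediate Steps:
d(Z) = 1/(6 + Z) (d(Z) = 1/(Z + 6) = 1/(6 + Z))
D(z, V) = -5/2 (D(z, V) = -3 + (z/z)/2 = -3 + (½)*1 = -3 + ½ = -5/2)
D(-6, C(-1, d(-2))) + (4*10 - 7) = -5/2 + (4*10 - 7) = -5/2 + (40 - 7) = -5/2 + 33 = 61/2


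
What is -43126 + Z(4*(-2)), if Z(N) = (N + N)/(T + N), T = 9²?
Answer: -3148214/73 ≈ -43126.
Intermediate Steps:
T = 81
Z(N) = 2*N/(81 + N) (Z(N) = (N + N)/(81 + N) = (2*N)/(81 + N) = 2*N/(81 + N))
-43126 + Z(4*(-2)) = -43126 + 2*(4*(-2))/(81 + 4*(-2)) = -43126 + 2*(-8)/(81 - 8) = -43126 + 2*(-8)/73 = -43126 + 2*(-8)*(1/73) = -43126 - 16/73 = -3148214/73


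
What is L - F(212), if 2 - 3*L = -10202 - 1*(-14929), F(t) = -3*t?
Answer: -939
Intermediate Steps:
L = -1575 (L = ⅔ - (-10202 - 1*(-14929))/3 = ⅔ - (-10202 + 14929)/3 = ⅔ - ⅓*4727 = ⅔ - 4727/3 = -1575)
L - F(212) = -1575 - (-3)*212 = -1575 - 1*(-636) = -1575 + 636 = -939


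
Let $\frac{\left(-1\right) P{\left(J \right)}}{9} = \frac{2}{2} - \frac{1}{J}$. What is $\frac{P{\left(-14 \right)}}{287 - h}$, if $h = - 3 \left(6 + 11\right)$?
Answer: $- \frac{135}{4732} \approx -0.028529$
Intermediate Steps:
$P{\left(J \right)} = -9 + \frac{9}{J}$ ($P{\left(J \right)} = - 9 \left(\frac{2}{2} - \frac{1}{J}\right) = - 9 \left(2 \cdot \frac{1}{2} - \frac{1}{J}\right) = - 9 \left(1 - \frac{1}{J}\right) = -9 + \frac{9}{J}$)
$h = -51$ ($h = \left(-3\right) 17 = -51$)
$\frac{P{\left(-14 \right)}}{287 - h} = \frac{-9 + \frac{9}{-14}}{287 - -51} = \frac{-9 + 9 \left(- \frac{1}{14}\right)}{287 + 51} = \frac{-9 - \frac{9}{14}}{338} = \left(- \frac{135}{14}\right) \frac{1}{338} = - \frac{135}{4732}$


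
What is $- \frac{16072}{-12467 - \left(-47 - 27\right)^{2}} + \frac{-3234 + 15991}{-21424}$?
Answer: $\frac{115427677}{384410832} \approx 0.30027$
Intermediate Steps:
$- \frac{16072}{-12467 - \left(-47 - 27\right)^{2}} + \frac{-3234 + 15991}{-21424} = - \frac{16072}{-12467 - \left(-74\right)^{2}} + 12757 \left(- \frac{1}{21424}\right) = - \frac{16072}{-12467 - 5476} - \frac{12757}{21424} = - \frac{16072}{-17943} - \frac{12757}{21424} = \left(-16072\right) \left(- \frac{1}{17943}\right) - \frac{12757}{21424} = \frac{16072}{17943} - \frac{12757}{21424} = \frac{115427677}{384410832}$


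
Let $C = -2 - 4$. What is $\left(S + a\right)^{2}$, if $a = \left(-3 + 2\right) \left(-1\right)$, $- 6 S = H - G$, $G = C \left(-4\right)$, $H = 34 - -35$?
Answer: $\frac{169}{4} \approx 42.25$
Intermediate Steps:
$H = 69$ ($H = 34 + 35 = 69$)
$C = -6$
$G = 24$ ($G = \left(-6\right) \left(-4\right) = 24$)
$S = - \frac{15}{2}$ ($S = - \frac{69 - 24}{6} = \left(- \frac{1}{6}\right) 45 = - \frac{15}{2} \approx -7.5$)
$a = 1$ ($a = \left(-1\right) \left(-1\right) = 1$)
$\left(S + a\right)^{2} = \left(- \frac{15}{2} + 1\right)^{2} = \left(- \frac{13}{2}\right)^{2} = \frac{169}{4}$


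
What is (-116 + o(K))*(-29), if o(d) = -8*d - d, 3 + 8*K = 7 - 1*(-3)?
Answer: 28739/8 ≈ 3592.4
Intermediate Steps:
K = 7/8 (K = -3/8 + (7 - 1*(-3))/8 = -3/8 + (7 + 3)/8 = -3/8 + (1/8)*10 = -3/8 + 5/4 = 7/8 ≈ 0.87500)
o(d) = -9*d
(-116 + o(K))*(-29) = (-116 - 9*7/8)*(-29) = (-116 - 63/8)*(-29) = -991/8*(-29) = 28739/8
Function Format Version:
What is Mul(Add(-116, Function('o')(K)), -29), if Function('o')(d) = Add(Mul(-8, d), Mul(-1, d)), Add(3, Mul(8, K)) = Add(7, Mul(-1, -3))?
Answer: Rational(28739, 8) ≈ 3592.4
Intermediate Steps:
K = Rational(7, 8) (K = Add(Rational(-3, 8), Mul(Rational(1, 8), Add(7, Mul(-1, -3)))) = Add(Rational(-3, 8), Mul(Rational(1, 8), Add(7, 3))) = Add(Rational(-3, 8), Mul(Rational(1, 8), 10)) = Add(Rational(-3, 8), Rational(5, 4)) = Rational(7, 8) ≈ 0.87500)
Function('o')(d) = Mul(-9, d)
Mul(Add(-116, Function('o')(K)), -29) = Mul(Add(-116, Mul(-9, Rational(7, 8))), -29) = Mul(Add(-116, Rational(-63, 8)), -29) = Mul(Rational(-991, 8), -29) = Rational(28739, 8)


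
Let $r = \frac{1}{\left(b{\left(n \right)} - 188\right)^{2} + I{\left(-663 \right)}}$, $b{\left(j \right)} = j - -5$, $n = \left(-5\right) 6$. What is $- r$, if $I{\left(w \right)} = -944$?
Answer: $- \frac{1}{44425} \approx -2.251 \cdot 10^{-5}$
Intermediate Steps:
$n = -30$
$b{\left(j \right)} = 5 + j$ ($b{\left(j \right)} = j + 5 = 5 + j$)
$r = \frac{1}{44425}$ ($r = \frac{1}{\left(\left(5 - 30\right) - 188\right)^{2} - 944} = \frac{1}{\left(-25 - 188\right)^{2} - 944} = \frac{1}{\left(-213\right)^{2} - 944} = \frac{1}{45369 - 944} = \frac{1}{44425} \approx 2.251 \cdot 10^{-5}$)
$- r = \left(-1\right) \frac{1}{44425} = - \frac{1}{44425}$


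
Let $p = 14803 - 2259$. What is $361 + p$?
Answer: $12905$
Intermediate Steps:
$p = 12544$
$361 + p = 361 + 12544 = 12905$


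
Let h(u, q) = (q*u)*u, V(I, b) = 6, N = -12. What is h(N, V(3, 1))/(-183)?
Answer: -288/61 ≈ -4.7213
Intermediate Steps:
h(u, q) = q*u²
h(N, V(3, 1))/(-183) = (6*(-12)²)/(-183) = (6*144)*(-1/183) = 864*(-1/183) = -288/61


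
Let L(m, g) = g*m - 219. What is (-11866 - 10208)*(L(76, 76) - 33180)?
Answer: 609750102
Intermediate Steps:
L(m, g) = -219 + g*m
(-11866 - 10208)*(L(76, 76) - 33180) = (-11866 - 10208)*((-219 + 76*76) - 33180) = -22074*((-219 + 5776) - 33180) = -22074*(5557 - 33180) = -22074*(-27623) = 609750102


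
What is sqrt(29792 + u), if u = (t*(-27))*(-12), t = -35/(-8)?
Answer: sqrt(124838)/2 ≈ 176.66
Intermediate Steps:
t = 35/8 (t = -35*(-1/8) = 35/8 ≈ 4.3750)
u = 2835/2 (u = ((35/8)*(-27))*(-12) = -945/8*(-12) = 2835/2 ≈ 1417.5)
sqrt(29792 + u) = sqrt(29792 + 2835/2) = sqrt(62419/2) = sqrt(124838)/2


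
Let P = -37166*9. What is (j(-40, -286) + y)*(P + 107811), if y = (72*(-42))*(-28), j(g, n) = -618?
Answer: -19053612882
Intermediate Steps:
y = 84672 (y = -3024*(-28) = 84672)
P = -334494
(j(-40, -286) + y)*(P + 107811) = (-618 + 84672)*(-334494 + 107811) = 84054*(-226683) = -19053612882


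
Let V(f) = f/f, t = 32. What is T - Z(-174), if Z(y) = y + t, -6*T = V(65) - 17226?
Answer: 18077/6 ≈ 3012.8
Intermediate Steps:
V(f) = 1
T = 17225/6 (T = -(1 - 17226)/6 = -⅙*(-17225) = 17225/6 ≈ 2870.8)
Z(y) = 32 + y (Z(y) = y + 32 = 32 + y)
T - Z(-174) = 17225/6 - (32 - 174) = 17225/6 - 1*(-142) = 17225/6 + 142 = 18077/6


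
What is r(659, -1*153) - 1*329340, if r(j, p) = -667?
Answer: -330007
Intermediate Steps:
r(659, -1*153) - 1*329340 = -667 - 1*329340 = -667 - 329340 = -330007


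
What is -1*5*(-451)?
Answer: 2255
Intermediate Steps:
-1*5*(-451) = -5*(-451) = 2255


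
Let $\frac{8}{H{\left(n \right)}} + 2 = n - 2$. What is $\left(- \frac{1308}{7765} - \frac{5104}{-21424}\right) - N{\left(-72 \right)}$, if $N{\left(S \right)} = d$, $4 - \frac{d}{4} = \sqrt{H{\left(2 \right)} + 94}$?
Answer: $- \frac{165631737}{10397335} + 12 \sqrt{10} \approx 22.017$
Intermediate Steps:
$H{\left(n \right)} = \frac{8}{-4 + n}$ ($H{\left(n \right)} = \frac{8}{-2 + \left(n - 2\right)} = \frac{8}{-2 + \left(-2 + n\right)} = \frac{8}{-4 + n}$)
$d = 16 - 12 \sqrt{10}$ ($d = 16 - 4 \sqrt{\frac{8}{-4 + 2} + 94} = 16 - 4 \sqrt{\frac{8}{-2} + 94} = 16 - 4 \sqrt{8 \left(- \frac{1}{2}\right) + 94} = 16 - 4 \sqrt{-4 + 94} = 16 - 4 \sqrt{90} = 16 - 4 \cdot 3 \sqrt{10} = 16 - 12 \sqrt{10} \approx -21.947$)
$N{\left(S \right)} = 16 - 12 \sqrt{10}$
$\left(- \frac{1308}{7765} - \frac{5104}{-21424}\right) - N{\left(-72 \right)} = \left(- \frac{1308}{7765} - \frac{5104}{-21424}\right) - \left(16 - 12 \sqrt{10}\right) = \left(\left(-1308\right) \frac{1}{7765} - - \frac{319}{1339}\right) - \left(16 - 12 \sqrt{10}\right) = \left(- \frac{1308}{7765} + \frac{319}{1339}\right) - \left(16 - 12 \sqrt{10}\right) = \frac{725623}{10397335} - \left(16 - 12 \sqrt{10}\right) = - \frac{165631737}{10397335} + 12 \sqrt{10}$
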